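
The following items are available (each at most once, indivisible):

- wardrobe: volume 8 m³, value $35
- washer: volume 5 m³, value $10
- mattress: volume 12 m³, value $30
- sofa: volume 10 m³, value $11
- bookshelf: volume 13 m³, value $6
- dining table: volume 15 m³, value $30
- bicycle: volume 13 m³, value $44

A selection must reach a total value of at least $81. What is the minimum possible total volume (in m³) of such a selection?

26

Subsets with value ≥ 81, sorted by total volume:
- wardrobe+washer+bicycle: volume 26, value 89
- washer+mattress+bicycle: volume 30, value 84
- wardrobe+sofa+bicycle: volume 31, value 90
Minimum volume: 26 m³.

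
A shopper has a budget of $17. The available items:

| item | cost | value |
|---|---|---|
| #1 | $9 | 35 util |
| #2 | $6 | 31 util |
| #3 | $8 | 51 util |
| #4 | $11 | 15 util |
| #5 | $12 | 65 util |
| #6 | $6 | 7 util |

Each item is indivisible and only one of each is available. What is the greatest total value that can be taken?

This is a 0/1 knapsack; check combinations near the capacity.
- #1+#3: cost 9+8=17, value 35+51=86
- #2+#3: cost 6+8=14, value 31+51=82
- #1+#2: cost 9+6=15, value 35+31=66
Best: 86 util.

86 util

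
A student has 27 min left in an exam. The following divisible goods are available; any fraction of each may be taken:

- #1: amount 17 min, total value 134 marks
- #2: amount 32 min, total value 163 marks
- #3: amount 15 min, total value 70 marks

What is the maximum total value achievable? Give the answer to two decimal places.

184.94

Take in order of value per unit:
- #1 (134/17 per unit): all 17 → value 134, running total 134.00
- #2 (163/32 per unit): 10 of 32 → value 10×163/32 = 50.9375, running total 184.94
Total 184.94.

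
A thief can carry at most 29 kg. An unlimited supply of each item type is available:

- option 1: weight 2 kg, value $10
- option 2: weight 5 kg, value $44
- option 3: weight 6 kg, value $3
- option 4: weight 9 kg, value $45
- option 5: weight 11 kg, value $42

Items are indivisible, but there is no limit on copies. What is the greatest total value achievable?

Best value-per-unit is option 2 at 44/5; filling with it alone gives 5×44 = 220.
Optimal mix: 2×option 1 + 5×option 2 → weight 29, value 240.

$240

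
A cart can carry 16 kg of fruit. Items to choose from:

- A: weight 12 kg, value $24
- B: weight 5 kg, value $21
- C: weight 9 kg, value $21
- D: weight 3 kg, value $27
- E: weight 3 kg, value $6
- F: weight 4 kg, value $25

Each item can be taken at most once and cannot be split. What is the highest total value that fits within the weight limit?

$79

Check high-value combinations within 16 kg:
- B+D+E+F: weight 5+3+3+4=15, value 21+27+6+25=79
- B+D+F: weight 5+3+4=12, value 21+27+25=73
- C+D+F: weight 9+3+4=16, value 21+27+25=73
- D+E+F: weight 3+3+4=10, value 27+6+25=58
- B+D+E: weight 5+3+3=11, value 21+27+6=54
Best: $79.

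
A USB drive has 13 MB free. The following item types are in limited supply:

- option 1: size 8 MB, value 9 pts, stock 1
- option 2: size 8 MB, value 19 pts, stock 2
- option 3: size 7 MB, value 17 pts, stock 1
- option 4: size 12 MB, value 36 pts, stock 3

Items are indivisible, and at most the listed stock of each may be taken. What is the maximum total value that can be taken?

36 pts

Top feasible selections:
- 1×option 4: size 12, value 36
- 1×option 2: size 8, value 19
- 1×option 3: size 7, value 17
Best: 36 pts.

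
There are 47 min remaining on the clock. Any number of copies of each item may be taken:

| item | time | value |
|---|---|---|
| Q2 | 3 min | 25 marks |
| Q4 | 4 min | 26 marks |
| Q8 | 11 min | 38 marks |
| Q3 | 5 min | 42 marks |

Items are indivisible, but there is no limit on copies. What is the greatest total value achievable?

Best value-per-unit is Q3 at 42/5; filling with it alone gives 9×42 = 378.
Optimal mix: 4×Q2 + 7×Q3 → time 47, value 394.

394 marks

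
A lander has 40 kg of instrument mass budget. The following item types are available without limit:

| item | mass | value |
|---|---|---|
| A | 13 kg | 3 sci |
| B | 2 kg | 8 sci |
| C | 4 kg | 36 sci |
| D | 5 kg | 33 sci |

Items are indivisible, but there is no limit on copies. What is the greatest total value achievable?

360 sci

Best value-per-unit is C at 36/4, and filling with it alone uses mass 10×4=40. No mix of the others beats 10×36 = 360.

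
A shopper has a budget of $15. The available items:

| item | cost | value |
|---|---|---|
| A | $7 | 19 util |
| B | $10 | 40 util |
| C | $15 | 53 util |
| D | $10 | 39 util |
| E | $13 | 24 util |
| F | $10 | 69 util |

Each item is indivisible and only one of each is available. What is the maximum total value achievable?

69 util

Check high-value combinations within $15:
- F: cost 10, value 69
- C: cost 15, value 53
- B: cost 10, value 40
Best: 69 util.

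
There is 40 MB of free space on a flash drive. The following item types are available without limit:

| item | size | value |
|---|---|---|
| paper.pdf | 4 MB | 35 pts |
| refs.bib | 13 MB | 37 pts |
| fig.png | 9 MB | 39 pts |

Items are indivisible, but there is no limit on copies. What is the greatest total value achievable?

Best value-per-unit is paper.pdf at 35/4, and filling with it alone uses size 10×4=40. No mix of the others beats 10×35 = 350.

350 pts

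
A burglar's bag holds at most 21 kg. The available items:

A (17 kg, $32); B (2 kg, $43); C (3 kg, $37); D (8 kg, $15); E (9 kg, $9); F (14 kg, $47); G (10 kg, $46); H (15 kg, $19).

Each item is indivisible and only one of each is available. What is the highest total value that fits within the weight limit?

This is a 0/1 knapsack; check combinations near the capacity.
- B+C+F: weight 2+3+14=19, value 43+37+47=127
- B+C+G: weight 2+3+10=15, value 43+37+46=126
- B+D+G: weight 2+8+10=20, value 43+15+46=104
- B+C+H: weight 2+3+15=20, value 43+37+19=99
- C+D+G: weight 3+8+10=21, value 37+15+46=98
Best: $127.

$127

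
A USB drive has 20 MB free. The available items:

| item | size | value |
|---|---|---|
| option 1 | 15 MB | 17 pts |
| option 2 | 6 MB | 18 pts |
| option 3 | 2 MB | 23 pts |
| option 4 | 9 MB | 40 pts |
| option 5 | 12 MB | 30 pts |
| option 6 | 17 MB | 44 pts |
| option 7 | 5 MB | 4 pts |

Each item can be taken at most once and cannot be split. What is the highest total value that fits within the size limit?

81 pts

Check high-value combinations within 20 MB:
- option 2+option 3+option 4: size 6+2+9=17, value 18+23+40=81
- option 2+option 3+option 5: size 6+2+12=20, value 18+23+30=71
- option 3+option 4+option 7: size 2+9+5=16, value 23+40+4=67
- option 3+option 6: size 2+17=19, value 23+44=67
Best: 81 pts.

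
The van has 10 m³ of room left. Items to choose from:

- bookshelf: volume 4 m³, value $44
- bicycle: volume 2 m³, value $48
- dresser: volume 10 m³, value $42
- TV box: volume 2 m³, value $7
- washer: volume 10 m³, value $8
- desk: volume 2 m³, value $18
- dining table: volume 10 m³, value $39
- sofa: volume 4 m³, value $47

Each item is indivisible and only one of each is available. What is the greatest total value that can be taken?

$139

Check high-value combinations within 10 m³:
- bookshelf+bicycle+sofa: volume 4+2+4=10, value 44+48+47=139
- bicycle+TV box+desk+sofa: volume 2+2+2+4=10, value 48+7+18+47=120
- bookshelf+bicycle+TV box+desk: volume 4+2+2+2=10, value 44+48+7+18=117
Best: $139.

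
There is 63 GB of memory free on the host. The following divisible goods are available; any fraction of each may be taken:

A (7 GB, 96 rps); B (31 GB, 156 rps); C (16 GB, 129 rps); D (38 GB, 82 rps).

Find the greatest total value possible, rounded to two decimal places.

400.42

Take in order of value per unit:
- A (96/7 per unit): all 7 → value 96, running total 96.00
- C (129/16 per unit): all 16 → value 129, running total 225.00
- B (156/31 per unit): all 31 → value 156, running total 381.00
- D (82/38 per unit): 9 of 38 → value 9×82/38 = 19.4211, running total 400.42
Total 400.42.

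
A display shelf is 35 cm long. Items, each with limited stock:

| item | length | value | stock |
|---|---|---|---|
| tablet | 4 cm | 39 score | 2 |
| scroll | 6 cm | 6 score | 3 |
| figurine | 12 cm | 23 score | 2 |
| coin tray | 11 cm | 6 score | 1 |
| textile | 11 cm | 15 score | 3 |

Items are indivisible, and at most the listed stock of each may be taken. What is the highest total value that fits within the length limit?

Best selections within length 35 and stock limits:
- 2×tablet + 2×figurine: length 32, value 124
- 2×tablet + 1×figurine + 1×textile: length 31, value 116
Best: 124 score.

124 score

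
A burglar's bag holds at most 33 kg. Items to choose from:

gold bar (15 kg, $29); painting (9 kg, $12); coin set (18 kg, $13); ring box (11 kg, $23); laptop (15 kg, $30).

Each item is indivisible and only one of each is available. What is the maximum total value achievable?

This is a 0/1 knapsack; check combinations near the capacity.
- gold bar+laptop: weight 15+15=30, value 29+30=59
- ring box+laptop: weight 11+15=26, value 23+30=53
- gold bar+ring box: weight 15+11=26, value 29+23=52
- coin set+laptop: weight 18+15=33, value 13+30=43
Best: $59.

$59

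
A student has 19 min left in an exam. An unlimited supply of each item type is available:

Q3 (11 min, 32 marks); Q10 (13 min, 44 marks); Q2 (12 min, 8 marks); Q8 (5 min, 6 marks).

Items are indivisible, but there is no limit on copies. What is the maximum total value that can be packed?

Best value-per-unit is Q10 at 44/13; filling with it alone gives 1×44 = 44.
Optimal mix: 1×Q10 + 1×Q8 → time 18, value 50.

50 marks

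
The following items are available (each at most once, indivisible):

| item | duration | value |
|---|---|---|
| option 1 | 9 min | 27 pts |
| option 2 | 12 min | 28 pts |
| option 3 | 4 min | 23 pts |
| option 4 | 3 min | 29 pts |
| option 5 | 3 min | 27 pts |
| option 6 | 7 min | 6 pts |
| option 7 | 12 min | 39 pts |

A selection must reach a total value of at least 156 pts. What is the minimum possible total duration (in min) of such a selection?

43

Subsets with value ≥ 156, sorted by total duration:
- option 1+option 2+option 3+option 4+option 5+option 7: duration 43, value 173
- option 1+option 2+option 4+option 5+option 6+option 7: duration 46, value 156
- option 1+option 2+option 3+option 4+option 5+option 6+option 7: duration 50, value 179
Minimum duration: 43 min.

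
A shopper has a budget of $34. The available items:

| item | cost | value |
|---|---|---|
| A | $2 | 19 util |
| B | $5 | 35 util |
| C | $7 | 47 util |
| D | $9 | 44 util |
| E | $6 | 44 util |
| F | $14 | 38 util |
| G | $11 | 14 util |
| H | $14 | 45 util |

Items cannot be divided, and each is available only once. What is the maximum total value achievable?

Check high-value combinations within $34:
- A+B+C+E+H: cost 2+5+7+6+14=34, value 19+35+47+44+45=190
- A+B+C+D+E: cost 2+5+7+9+6=29, value 19+35+47+44+44=189
- A+B+C+E+F: cost 2+5+7+6+14=34, value 19+35+47+44+38=183
Best: 190 util.

190 util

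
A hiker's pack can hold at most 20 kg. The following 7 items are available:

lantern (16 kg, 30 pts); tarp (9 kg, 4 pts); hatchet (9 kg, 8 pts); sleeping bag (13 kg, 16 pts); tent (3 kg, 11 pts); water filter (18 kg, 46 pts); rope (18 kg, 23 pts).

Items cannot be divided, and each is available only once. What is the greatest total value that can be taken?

Check high-value combinations within 20 kg:
- water filter: weight 18, value 46
- lantern+tent: weight 16+3=19, value 30+11=41
- lantern: weight 16, value 30
- sleeping bag+tent: weight 13+3=16, value 16+11=27
Best: 46 pts.

46 pts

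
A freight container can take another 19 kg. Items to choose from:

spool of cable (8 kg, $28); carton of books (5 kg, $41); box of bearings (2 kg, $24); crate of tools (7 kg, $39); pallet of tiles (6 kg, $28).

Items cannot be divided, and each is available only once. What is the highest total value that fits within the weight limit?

$108

Check high-value combinations within 19 kg:
- carton of books+crate of tools+pallet of tiles: weight 5+7+6=18, value 41+39+28=108
- carton of books+box of bearings+crate of tools: weight 5+2+7=14, value 41+24+39=104
- spool of cable+carton of books+pallet of tiles: weight 8+5+6=19, value 28+41+28=97
- carton of books+box of bearings+pallet of tiles: weight 5+2+6=13, value 41+24+28=93
Best: $108.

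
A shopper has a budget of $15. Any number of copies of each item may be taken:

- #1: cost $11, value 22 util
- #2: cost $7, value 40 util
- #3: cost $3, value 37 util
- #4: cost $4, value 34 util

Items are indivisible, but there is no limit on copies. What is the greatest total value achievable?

Best value-per-unit is #3 at 37/3, and filling with it alone uses cost 5×3=15. No mix of the others beats 5×37 = 185.

185 util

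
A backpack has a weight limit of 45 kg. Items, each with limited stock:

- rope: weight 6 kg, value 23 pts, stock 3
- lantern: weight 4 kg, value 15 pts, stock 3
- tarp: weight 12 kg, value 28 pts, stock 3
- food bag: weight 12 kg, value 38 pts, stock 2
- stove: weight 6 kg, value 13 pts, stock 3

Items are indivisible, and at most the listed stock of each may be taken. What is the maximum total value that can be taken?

152 pts

Best selections within weight 45 and stock limits:
- 3×rope + 3×lantern + 1×food bag: weight 42, value 152
- 2×rope + 2×lantern + 2×food bag: weight 44, value 152
- 3×rope + 2×lantern + 1×food bag + 1×stove: weight 44, value 150
- 3×rope + 2×food bag: weight 42, value 145
Best: 152 pts.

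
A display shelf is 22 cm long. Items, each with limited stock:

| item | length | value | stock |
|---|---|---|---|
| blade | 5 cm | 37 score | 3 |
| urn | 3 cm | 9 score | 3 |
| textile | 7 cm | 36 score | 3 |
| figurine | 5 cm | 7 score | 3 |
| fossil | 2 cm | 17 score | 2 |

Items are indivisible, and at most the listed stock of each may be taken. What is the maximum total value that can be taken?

154 score

Top feasible selections:
- 3×blade + 1×urn + 2×fossil: length 22, value 154
- 3×blade + 1×textile: length 22, value 147
- 3×blade + 2×fossil: length 19, value 145
- 2×blade + 1×textile + 2×fossil: length 21, value 144
Best: 154 score.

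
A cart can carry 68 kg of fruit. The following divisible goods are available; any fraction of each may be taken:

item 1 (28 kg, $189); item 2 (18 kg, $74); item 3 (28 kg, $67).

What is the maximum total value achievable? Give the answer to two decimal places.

315.64

Take in order of value per unit:
- item 1 (189/28 per unit): all 28 → value 189, running total 189.00
- item 2 (74/18 per unit): all 18 → value 74, running total 263.00
- item 3 (67/28 per unit): 22 of 28 → value 22×67/28 = 52.6429, running total 315.64
Total 315.64.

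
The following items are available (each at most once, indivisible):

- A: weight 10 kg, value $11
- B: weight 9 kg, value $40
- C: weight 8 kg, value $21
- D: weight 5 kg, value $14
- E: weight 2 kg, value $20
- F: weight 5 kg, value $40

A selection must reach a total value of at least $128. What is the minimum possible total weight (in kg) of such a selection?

29

Subsets with value ≥ 128, sorted by total weight:
- B+C+D+E+F: weight 29, value 135
- A+B+C+E+F: weight 34, value 132
Minimum weight: 29 kg.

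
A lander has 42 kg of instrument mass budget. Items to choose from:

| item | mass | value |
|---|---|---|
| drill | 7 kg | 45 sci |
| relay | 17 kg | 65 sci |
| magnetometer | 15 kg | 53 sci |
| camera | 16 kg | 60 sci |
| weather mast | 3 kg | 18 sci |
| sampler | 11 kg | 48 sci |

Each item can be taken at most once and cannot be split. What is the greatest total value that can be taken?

181 sci

Check high-value combinations within 42 kg:
- drill+relay+magnetometer+weather mast: mass 7+17+15+3=42, value 45+65+53+18=181
- drill+relay+weather mast+sampler: mass 7+17+3+11=38, value 45+65+18+48=176
- drill+magnetometer+camera+weather mast: mass 7+15+16+3=41, value 45+53+60+18=176
Best: 181 sci.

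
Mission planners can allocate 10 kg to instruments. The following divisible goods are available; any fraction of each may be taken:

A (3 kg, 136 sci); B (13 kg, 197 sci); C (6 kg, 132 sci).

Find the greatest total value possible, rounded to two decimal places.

283.15

Take in order of value per unit:
- A (136/3 per unit): all 3 → value 136, running total 136.00
- C (132/6 per unit): all 6 → value 132, running total 268.00
- B (197/13 per unit): 1 of 13 → value 1×197/13 = 15.1538, running total 283.15
Total 283.15.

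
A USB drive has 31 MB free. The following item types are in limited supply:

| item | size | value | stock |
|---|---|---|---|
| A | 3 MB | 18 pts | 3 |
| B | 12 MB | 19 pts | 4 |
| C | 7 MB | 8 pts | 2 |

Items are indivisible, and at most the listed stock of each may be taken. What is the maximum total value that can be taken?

Best selections within size 31 and stock limits:
- 3×A + 1×B + 1×C: size 28, value 81
- 2×A + 2×B: size 30, value 74
Best: 81 pts.

81 pts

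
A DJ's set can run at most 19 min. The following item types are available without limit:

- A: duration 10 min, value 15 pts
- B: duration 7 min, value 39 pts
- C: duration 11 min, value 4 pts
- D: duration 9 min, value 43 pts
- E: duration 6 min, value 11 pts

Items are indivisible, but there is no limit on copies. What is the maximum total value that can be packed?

86 pts

Best value-per-unit is B at 39/7; filling with it alone gives 2×39 = 78.
Optimal mix: 2×D → duration 18, value 86.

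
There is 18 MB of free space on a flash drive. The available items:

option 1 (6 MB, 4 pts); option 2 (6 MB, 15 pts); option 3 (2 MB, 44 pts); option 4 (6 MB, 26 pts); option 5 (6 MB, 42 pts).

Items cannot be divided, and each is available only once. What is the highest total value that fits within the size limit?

Check high-value combinations within 18 MB:
- option 3+option 4+option 5: size 2+6+6=14, value 44+26+42=112
- option 2+option 3+option 5: size 6+2+6=14, value 15+44+42=101
- option 1+option 3+option 5: size 6+2+6=14, value 4+44+42=90
- option 3+option 5: size 2+6=8, value 44+42=86
Best: 112 pts.

112 pts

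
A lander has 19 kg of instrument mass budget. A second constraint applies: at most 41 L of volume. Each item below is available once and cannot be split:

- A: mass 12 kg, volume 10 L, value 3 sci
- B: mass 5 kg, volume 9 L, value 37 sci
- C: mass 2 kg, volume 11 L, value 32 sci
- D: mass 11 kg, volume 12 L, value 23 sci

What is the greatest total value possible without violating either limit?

Feasible sets respecting both limits:
- B+C+D: mass 18, volume 32, value 92
- A+B+C: mass 19, volume 30, value 72
- B+C: mass 7, volume 20, value 69
Best: 92 sci.

92 sci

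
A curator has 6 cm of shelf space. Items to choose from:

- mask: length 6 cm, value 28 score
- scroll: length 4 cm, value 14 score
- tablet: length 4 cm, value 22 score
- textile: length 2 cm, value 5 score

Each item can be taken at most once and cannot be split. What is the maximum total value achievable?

This is a 0/1 knapsack; check combinations near the capacity.
- mask: length 6, value 28
- tablet+textile: length 4+2=6, value 22+5=27
- tablet: length 4, value 22
- scroll+textile: length 4+2=6, value 14+5=19
- scroll: length 4, value 14
Best: 28 score.

28 score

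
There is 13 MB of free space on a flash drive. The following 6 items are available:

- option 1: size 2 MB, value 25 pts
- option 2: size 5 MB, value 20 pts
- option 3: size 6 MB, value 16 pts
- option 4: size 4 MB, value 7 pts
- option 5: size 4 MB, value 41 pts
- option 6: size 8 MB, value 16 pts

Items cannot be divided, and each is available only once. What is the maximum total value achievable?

Check high-value combinations within 13 MB:
- option 1+option 2+option 5: size 2+5+4=11, value 25+20+41=86
- option 1+option 3+option 5: size 2+6+4=12, value 25+16+41=82
- option 1+option 4+option 5: size 2+4+4=10, value 25+7+41=73
- option 2+option 4+option 5: size 5+4+4=13, value 20+7+41=68
Best: 86 pts.

86 pts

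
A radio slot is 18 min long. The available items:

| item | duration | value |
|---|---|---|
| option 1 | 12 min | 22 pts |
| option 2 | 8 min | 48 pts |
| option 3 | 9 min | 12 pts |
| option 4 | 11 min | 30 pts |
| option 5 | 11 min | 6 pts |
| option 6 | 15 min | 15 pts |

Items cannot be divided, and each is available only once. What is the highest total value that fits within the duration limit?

Check high-value combinations within 18 min:
- option 2+option 3: duration 8+9=17, value 48+12=60
- option 2: duration 8, value 48
- option 4: duration 11, value 30
- option 1: duration 12, value 22
- option 6: duration 15, value 15
Best: 60 pts.

60 pts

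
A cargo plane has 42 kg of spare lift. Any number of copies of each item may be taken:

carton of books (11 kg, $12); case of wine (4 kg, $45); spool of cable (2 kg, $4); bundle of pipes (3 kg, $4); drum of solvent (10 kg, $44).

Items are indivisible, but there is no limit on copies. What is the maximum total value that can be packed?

Best value-per-unit is case of wine at 45/4; filling with it alone gives 10×45 = 450.
Optimal mix: 10×case of wine + 1×spool of cable → weight 42, value 454.

$454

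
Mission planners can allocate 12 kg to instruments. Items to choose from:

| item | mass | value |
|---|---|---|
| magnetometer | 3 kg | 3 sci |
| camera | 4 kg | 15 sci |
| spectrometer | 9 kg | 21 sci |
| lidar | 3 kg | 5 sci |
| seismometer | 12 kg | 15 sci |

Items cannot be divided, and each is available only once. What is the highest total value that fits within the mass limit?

26 sci

Check high-value combinations within 12 kg:
- spectrometer+lidar: mass 9+3=12, value 21+5=26
- magnetometer+spectrometer: mass 3+9=12, value 3+21=24
- magnetometer+camera+lidar: mass 3+4+3=10, value 3+15+5=23
Best: 26 sci.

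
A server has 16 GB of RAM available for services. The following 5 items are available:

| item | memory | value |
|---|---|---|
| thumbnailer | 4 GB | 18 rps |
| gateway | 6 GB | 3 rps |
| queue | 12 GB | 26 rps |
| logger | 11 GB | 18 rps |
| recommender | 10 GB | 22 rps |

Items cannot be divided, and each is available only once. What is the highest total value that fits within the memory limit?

Check high-value combinations within 16 GB:
- thumbnailer+queue: memory 4+12=16, value 18+26=44
- thumbnailer+recommender: memory 4+10=14, value 18+22=40
- thumbnailer+logger: memory 4+11=15, value 18+18=36
Best: 44 rps.

44 rps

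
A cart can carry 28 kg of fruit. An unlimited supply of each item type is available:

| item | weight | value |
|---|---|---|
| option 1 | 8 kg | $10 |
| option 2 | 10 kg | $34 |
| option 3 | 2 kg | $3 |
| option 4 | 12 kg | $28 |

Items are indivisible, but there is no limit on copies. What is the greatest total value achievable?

$80

Best value-per-unit is option 2 at 34/10; filling with it alone gives 2×34 = 68.
Optimal mix: 2×option 2 + 4×option 3 → weight 28, value 80.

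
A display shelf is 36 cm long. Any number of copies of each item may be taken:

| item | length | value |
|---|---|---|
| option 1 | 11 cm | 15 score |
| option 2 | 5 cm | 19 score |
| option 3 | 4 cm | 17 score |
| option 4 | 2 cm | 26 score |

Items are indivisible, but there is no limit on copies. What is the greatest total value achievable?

Best value-per-unit is option 4 at 26/2, and filling with it alone uses length 18×2=36. No mix of the others beats 18×26 = 468.

468 score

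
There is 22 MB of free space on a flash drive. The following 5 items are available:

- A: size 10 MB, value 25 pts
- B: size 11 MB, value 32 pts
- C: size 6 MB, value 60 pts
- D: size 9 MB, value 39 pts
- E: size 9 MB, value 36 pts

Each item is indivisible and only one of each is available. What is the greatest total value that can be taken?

Check high-value combinations within 22 MB:
- C+D: size 6+9=15, value 60+39=99
- C+E: size 6+9=15, value 60+36=96
- B+C: size 11+6=17, value 32+60=92
Best: 99 pts.

99 pts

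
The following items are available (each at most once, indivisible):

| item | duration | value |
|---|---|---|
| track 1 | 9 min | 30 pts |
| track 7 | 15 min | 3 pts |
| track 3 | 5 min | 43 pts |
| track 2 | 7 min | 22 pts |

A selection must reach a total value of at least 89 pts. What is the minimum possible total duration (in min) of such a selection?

Subsets with value ≥ 89, sorted by total duration:
- track 1+track 3+track 2: duration 21, value 95
- track 1+track 7+track 3+track 2: duration 36, value 98
Minimum duration: 21 min.

21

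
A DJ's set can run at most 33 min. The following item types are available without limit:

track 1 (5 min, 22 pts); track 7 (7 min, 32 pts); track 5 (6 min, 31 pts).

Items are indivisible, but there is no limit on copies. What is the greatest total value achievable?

159 pts

Best value-per-unit is track 5 at 31/6; filling with it alone gives 5×31 = 155.
Optimal mix: 3×track 1 + 3×track 5 → duration 33, value 159.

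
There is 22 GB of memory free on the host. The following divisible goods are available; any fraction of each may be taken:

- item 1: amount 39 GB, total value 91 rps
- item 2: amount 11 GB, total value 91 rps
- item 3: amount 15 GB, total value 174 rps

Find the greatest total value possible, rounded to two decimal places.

Take in order of value per unit:
- item 3 (174/15 per unit): all 15 → value 174, running total 174.00
- item 2 (91/11 per unit): 7 of 11 → value 7×91/11 = 57.9091, running total 231.91
Total 231.91.

231.91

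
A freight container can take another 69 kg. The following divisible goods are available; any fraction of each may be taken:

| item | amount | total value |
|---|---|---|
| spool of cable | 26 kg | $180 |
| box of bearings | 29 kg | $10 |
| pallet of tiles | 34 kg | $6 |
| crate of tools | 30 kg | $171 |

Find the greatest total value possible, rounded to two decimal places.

Take in order of value per unit:
- spool of cable (180/26 per unit): all 26 → value 180, running total 180.00
- crate of tools (171/30 per unit): all 30 → value 171, running total 351.00
- box of bearings (10/29 per unit): 13 of 29 → value 13×10/29 = 4.4828, running total 355.48
Total 355.48.

355.48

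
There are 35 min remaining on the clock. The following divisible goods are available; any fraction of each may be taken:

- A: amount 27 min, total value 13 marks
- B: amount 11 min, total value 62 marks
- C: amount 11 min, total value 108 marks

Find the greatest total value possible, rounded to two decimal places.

Take in order of value per unit:
- C (108/11 per unit): all 11 → value 108, running total 108.00
- B (62/11 per unit): all 11 → value 62, running total 170.00
- A (13/27 per unit): 13 of 27 → value 13×13/27 = 6.2593, running total 176.26
Total 176.26.

176.26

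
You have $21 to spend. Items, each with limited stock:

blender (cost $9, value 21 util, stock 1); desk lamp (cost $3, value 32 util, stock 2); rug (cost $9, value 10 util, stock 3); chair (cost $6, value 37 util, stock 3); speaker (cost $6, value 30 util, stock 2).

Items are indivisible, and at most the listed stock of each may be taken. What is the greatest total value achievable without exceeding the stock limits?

143 util

Best selections within cost 21 and stock limits:
- 1×desk lamp + 3×chair: cost 21, value 143
- 2×desk lamp + 2×chair: cost 18, value 138
- 1×desk lamp + 2×chair + 1×speaker: cost 21, value 136
Best: 143 util.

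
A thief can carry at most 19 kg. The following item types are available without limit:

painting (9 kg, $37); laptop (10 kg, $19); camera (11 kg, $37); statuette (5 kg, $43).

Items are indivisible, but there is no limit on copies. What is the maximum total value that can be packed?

Best value-per-unit is statuette at 43/5, and filling with it alone uses weight 3×5=15. No mix of the others beats 3×43 = 129.

$129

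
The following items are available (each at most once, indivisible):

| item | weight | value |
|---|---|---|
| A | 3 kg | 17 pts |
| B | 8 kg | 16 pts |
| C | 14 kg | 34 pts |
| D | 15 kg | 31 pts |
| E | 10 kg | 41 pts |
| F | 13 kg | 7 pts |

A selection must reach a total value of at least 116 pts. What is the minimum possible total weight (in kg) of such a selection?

42

Subsets with value ≥ 116, sorted by total weight:
- A+C+D+E: weight 42, value 123
- B+C+D+E: weight 47, value 122
- A+B+C+D+E: weight 50, value 139
- A+C+D+E+F: weight 55, value 130
Minimum weight: 42 kg.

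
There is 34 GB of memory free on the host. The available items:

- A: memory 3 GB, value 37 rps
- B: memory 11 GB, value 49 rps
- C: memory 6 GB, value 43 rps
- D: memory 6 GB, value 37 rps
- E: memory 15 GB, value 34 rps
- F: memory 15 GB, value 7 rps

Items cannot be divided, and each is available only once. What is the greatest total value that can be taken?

166 rps

This is a 0/1 knapsack; check combinations near the capacity.
- A+B+C+D: memory 3+11+6+6=26, value 37+49+43+37=166
- A+C+D+E: memory 3+6+6+15=30, value 37+43+37+34=151
- A+B+C: memory 3+11+6=20, value 37+49+43=129
- B+C+D: memory 11+6+6=23, value 49+43+37=129
Best: 166 rps.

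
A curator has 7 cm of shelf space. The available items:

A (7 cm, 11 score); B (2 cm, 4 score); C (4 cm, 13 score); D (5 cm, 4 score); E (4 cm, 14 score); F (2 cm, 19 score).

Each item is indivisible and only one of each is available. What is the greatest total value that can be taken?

Check high-value combinations within 7 cm:
- E+F: length 4+2=6, value 14+19=33
- C+F: length 4+2=6, value 13+19=32
- B+F: length 2+2=4, value 4+19=23
- D+F: length 5+2=7, value 4+19=23
Best: 33 score.

33 score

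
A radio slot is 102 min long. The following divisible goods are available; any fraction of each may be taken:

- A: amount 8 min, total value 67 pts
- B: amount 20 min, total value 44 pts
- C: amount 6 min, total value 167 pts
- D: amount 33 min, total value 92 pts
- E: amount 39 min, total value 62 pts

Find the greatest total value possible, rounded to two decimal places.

Take in order of value per unit:
- C (167/6 per unit): all 6 → value 167, running total 167.00
- A (67/8 per unit): all 8 → value 67, running total 234.00
- D (92/33 per unit): all 33 → value 92, running total 326.00
- B (44/20 per unit): all 20 → value 44, running total 370.00
- E (62/39 per unit): 35 of 39 → value 35×62/39 = 55.6410, running total 425.64
Total 425.64.

425.64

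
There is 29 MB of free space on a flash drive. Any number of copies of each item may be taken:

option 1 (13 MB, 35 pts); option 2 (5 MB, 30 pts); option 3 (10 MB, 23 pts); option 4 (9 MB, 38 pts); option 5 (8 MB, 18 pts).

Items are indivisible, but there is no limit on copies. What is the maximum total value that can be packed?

158 pts

Best value-per-unit is option 2 at 30/5; filling with it alone gives 5×30 = 150.
Optimal mix: 4×option 2 + 1×option 4 → size 29, value 158.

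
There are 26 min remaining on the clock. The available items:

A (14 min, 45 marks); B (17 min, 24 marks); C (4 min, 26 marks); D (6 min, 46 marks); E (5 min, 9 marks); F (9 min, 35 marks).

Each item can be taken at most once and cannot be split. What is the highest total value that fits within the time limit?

117 marks

Check high-value combinations within 26 min:
- A+C+D: time 14+4+6=24, value 45+26+46=117
- C+D+E+F: time 4+6+5+9=24, value 26+46+9+35=116
- C+D+F: time 4+6+9=19, value 26+46+35=107
- A+D+E: time 14+6+5=25, value 45+46+9=100
- A+D: time 14+6=20, value 45+46=91
Best: 117 marks.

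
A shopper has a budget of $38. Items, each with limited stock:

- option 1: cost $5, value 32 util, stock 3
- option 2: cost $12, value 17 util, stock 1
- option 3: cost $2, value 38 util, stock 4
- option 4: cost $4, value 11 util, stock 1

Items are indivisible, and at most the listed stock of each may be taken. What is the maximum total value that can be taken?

265 util

Best selections within cost 38 and stock limits:
- 3×option 1 + 1×option 2 + 4×option 3: cost 35, value 265
- 3×option 1 + 4×option 3 + 1×option 4: cost 27, value 259
- 3×option 1 + 4×option 3: cost 23, value 248
- 2×option 1 + 1×option 2 + 4×option 3 + 1×option 4: cost 34, value 244
Best: 265 util.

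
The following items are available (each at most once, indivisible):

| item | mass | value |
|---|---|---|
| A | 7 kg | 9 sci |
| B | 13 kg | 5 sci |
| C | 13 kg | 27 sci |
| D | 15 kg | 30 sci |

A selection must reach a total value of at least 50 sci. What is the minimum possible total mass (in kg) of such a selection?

Subsets with value ≥ 50, sorted by total mass:
- C+D: mass 28, value 57
- A+C+D: mass 35, value 66
- B+C+D: mass 41, value 62
Minimum mass: 28 kg.

28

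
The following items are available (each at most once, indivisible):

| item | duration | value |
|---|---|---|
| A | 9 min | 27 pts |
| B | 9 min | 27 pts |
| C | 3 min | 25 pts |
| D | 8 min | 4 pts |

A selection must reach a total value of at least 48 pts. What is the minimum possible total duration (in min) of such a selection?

Subsets with value ≥ 48, sorted by total duration:
- A+C: duration 12, value 52
- B+C: duration 12, value 52
- A+B: duration 18, value 54
- A+C+D: duration 20, value 56
Minimum duration: 12 min.

12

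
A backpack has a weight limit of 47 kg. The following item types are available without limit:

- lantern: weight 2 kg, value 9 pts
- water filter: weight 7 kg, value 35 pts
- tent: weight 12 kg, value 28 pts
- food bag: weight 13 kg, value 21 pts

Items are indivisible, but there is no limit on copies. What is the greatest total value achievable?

229 pts

Best value-per-unit is water filter at 35/7; filling with it alone gives 6×35 = 210.
Optimal mix: 6×lantern + 5×water filter → weight 47, value 229.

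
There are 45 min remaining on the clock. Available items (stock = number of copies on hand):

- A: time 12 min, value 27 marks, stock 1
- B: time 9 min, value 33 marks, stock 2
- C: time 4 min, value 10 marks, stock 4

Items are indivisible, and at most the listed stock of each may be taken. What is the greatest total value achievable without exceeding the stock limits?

Best selections within time 45 and stock limits:
- 1×A + 2×B + 3×C: time 42, value 123
- 1×A + 2×B + 2×C: time 38, value 113
Best: 123 marks.

123 marks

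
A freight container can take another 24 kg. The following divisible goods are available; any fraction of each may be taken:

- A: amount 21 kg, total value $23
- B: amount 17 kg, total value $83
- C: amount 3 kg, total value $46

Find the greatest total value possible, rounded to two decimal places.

133.38

Take in order of value per unit:
- C (46/3 per unit): all 3 → value 46, running total 46.00
- B (83/17 per unit): all 17 → value 83, running total 129.00
- A (23/21 per unit): 4 of 21 → value 4×23/21 = 4.3810, running total 133.38
Total 133.38.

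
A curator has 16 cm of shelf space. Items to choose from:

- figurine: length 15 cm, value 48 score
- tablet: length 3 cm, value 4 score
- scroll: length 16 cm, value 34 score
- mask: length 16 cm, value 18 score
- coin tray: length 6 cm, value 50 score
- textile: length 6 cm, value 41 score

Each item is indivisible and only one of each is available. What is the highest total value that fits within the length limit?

95 score

Check high-value combinations within 16 cm:
- tablet+coin tray+textile: length 3+6+6=15, value 4+50+41=95
- coin tray+textile: length 6+6=12, value 50+41=91
- tablet+coin tray: length 3+6=9, value 4+50=54
- coin tray: length 6, value 50
Best: 95 score.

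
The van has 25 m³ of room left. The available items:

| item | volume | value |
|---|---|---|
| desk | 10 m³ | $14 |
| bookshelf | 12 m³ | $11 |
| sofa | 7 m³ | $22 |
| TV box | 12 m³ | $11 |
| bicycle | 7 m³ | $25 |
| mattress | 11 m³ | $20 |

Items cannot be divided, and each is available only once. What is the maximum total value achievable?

Check high-value combinations within 25 m³:
- sofa+bicycle+mattress: volume 7+7+11=25, value 22+25+20=67
- desk+sofa+bicycle: volume 10+7+7=24, value 14+22+25=61
- sofa+bicycle: volume 7+7=14, value 22+25=47
Best: $67.

$67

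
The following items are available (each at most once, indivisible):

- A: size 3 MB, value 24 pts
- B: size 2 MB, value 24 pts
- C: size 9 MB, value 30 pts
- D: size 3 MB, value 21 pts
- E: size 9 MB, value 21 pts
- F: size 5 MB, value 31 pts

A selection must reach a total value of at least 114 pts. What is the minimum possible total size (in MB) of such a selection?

22

Subsets with value ≥ 114, sorted by total size:
- A+B+C+D+F: size 22, value 130
- A+B+D+E+F: size 22, value 121
- A+B+C+D+E: size 26, value 120
Minimum size: 22 MB.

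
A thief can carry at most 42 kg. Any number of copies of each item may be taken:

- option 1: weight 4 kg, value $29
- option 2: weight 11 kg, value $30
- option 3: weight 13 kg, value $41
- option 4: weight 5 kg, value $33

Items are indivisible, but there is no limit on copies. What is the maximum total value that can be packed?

Best value-per-unit is option 1 at 29/4; filling with it alone gives 10×29 = 290.
Optimal mix: 8×option 1 + 2×option 4 → weight 42, value 298.

$298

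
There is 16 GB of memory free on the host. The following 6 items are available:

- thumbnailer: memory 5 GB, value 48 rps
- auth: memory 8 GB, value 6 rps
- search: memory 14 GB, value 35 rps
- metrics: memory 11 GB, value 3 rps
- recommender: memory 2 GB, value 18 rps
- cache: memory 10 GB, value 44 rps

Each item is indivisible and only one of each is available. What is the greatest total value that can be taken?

Check high-value combinations within 16 GB:
- thumbnailer+cache: memory 5+10=15, value 48+44=92
- thumbnailer+auth+recommender: memory 5+8+2=15, value 48+6+18=72
- thumbnailer+recommender: memory 5+2=7, value 48+18=66
- recommender+cache: memory 2+10=12, value 18+44=62
- thumbnailer+auth: memory 5+8=13, value 48+6=54
Best: 92 rps.

92 rps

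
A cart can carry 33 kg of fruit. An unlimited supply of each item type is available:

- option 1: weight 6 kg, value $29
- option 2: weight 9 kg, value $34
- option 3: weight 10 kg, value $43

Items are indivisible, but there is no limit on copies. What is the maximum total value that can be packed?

Best value-per-unit is option 1 at 29/6; filling with it alone gives 5×29 = 145.
Optimal mix: 4×option 1 + 1×option 2 → weight 33, value 150.

$150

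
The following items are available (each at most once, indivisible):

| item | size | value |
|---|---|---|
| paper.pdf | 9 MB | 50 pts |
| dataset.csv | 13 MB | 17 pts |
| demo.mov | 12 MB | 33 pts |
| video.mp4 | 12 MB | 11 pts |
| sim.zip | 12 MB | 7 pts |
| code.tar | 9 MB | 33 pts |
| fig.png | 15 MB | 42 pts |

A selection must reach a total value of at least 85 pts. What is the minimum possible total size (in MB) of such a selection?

Subsets with value ≥ 85, sorted by total size:
- paper.pdf+fig.png: size 24, value 92
- paper.pdf+demo.mov+code.tar: size 30, value 116
Minimum size: 24 MB.

24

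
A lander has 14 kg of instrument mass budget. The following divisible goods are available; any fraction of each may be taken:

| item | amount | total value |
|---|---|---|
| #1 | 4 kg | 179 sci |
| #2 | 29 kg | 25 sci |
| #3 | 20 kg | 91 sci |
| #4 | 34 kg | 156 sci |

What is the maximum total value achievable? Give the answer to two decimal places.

Take in order of value per unit:
- #1 (179/4 per unit): all 4 → value 179, running total 179.00
- #4 (156/34 per unit): 10 of 34 → value 10×156/34 = 45.8824, running total 224.88
Total 224.88.

224.88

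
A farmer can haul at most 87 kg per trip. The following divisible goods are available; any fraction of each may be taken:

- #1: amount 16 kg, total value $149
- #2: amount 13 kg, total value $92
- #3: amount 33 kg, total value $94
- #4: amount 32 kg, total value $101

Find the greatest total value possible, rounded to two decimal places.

416.06

Take in order of value per unit:
- #1 (149/16 per unit): all 16 → value 149, running total 149.00
- #2 (92/13 per unit): all 13 → value 92, running total 241.00
- #4 (101/32 per unit): all 32 → value 101, running total 342.00
- #3 (94/33 per unit): 26 of 33 → value 26×94/33 = 74.0606, running total 416.06
Total 416.06.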